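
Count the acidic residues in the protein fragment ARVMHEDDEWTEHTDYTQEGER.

The acidic residues are Asp (D) and Glu (E), whose side chains end in a carboxylate group.
Matching residues: E6, D7, D8, E9, E12, D15, E19, E21.

8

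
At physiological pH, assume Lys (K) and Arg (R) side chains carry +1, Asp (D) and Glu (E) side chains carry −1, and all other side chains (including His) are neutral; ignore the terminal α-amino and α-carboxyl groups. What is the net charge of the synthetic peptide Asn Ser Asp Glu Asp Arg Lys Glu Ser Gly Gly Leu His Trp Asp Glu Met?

Positive (K, R): Arg6, Lys7 → +2.
Negative (D, E): Asp3, Glu4, Asp5, Glu8, Asp15, Glu16 → −6.
Net charge = (+2) + (−6) = −4.

-4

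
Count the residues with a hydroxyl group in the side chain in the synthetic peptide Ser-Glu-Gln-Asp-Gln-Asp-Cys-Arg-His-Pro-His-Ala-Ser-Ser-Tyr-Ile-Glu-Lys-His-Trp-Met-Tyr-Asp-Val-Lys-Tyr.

6

Serine (S), threonine (T), and tyrosine (Y) each carry a hydroxyl group on the side chain.
Matching residues: Ser1, Ser13, Ser14, Tyr15, Tyr22, Tyr26.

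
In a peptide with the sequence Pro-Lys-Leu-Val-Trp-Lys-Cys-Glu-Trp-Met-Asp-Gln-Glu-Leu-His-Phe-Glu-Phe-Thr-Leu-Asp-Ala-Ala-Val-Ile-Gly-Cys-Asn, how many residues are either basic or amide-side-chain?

5

Basic: H, K, R. Amide-side-chain: N, Q.
Basic residues here: Lys2, Lys6, His15 (3).
Amide-side-chain residues here: Gln12, Asn28 (2).
The two groups share no amino acid, so total = 3 + 2 = 5.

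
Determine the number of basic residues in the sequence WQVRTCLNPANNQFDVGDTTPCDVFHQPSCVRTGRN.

The basic amino acids are Lys (K), Arg (R), and His (H).
Matching residues: R4, H26, R32, R35.

4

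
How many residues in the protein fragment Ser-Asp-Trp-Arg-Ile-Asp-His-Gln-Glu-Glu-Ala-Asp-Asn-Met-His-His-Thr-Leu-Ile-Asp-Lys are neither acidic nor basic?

Acidic: D, E. Basic: K, R, H. All other residues are neither.
Matching residues: Ser1, Trp3, Ile5, Gln8, Ala11, Asn13, Met14, Thr17, Leu18, Ile19.

10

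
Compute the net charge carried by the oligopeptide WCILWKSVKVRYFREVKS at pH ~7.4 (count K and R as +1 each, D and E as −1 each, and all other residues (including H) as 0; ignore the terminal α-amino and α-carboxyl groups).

+4

Positive (K, R): K6, K9, R11, R14, K17 → +5.
Negative (D, E): E15 → −1.
Net charge = (+5) + (−1) = +4.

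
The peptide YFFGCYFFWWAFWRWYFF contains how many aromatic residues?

Phenylalanine (F), tryptophan (W), and tyrosine (Y) have aromatic ring side chains.
Matching residues: Y1, F2, F3, Y6, F7, F8, W9, W10, F12, W13, W15, Y16, F17, F18.

14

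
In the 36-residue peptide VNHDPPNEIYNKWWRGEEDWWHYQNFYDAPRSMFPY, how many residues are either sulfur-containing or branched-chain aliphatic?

3

Sulfur-containing: C, M. Branched-chain aliphatic: I, L, V.
Sulfur-containing residues here: M33 (1).
Branched-chain aliphatic residues here: V1, I9 (2).
The two groups share no amino acid, so total = 1 + 2 = 3.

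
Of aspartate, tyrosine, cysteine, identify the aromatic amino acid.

The aromatic amino acids are Phe (F, benzyl), Trp (W, indole), and Tyr (Y, phenol).
Of the listed options, only tyrosine belongs to this group.

tyrosine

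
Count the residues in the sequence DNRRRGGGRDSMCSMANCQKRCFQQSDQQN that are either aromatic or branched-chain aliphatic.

Aromatic: F, W, Y. Branched-chain aliphatic: I, L, V.
Aromatic residues here: F23 (1).
Branched-chain aliphatic residues here: none (0).
The two groups share no amino acid, so total = 1 + 0 = 1.

1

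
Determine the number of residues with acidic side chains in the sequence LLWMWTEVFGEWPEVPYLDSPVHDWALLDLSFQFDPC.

Only D (aspartate) and E (glutamate) carry a side-chain carboxylic acid.
Matching residues: E7, E11, E14, D19, D24, D29, D35.

7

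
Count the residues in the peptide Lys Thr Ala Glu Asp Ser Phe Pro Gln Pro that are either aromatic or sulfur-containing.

Aromatic: F, W, Y. Sulfur-containing: C, M.
Aromatic residues here: Phe7 (1).
Sulfur-containing residues here: none (0).
The two groups share no amino acid, so total = 1 + 0 = 1.

1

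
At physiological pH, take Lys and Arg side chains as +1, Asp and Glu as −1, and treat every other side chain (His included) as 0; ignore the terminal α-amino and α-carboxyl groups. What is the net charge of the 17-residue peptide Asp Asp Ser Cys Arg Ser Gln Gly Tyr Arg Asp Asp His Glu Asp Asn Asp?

Positive (K, R): Arg5, Arg10 → +2.
Negative (D, E): Asp1, Asp2, Asp11, Asp12, Glu14, Asp15, Asp17 → −7.
Net charge = (+2) + (−7) = −5.

-5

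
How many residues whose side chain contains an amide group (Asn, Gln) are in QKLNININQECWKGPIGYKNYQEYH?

7

Matching residues: Q1, N4, N6, N8, Q9, N20, Q22.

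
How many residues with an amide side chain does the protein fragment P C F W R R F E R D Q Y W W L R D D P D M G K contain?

Only N (asparagine) and Q (glutamine) carry a side-chain carboxamide.
Matching residues: Q11.

1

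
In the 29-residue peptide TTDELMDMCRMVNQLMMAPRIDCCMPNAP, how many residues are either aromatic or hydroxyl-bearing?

Aromatic: F, W, Y. Hydroxyl-bearing: S, T, Y.
Aromatic residues here: none (0).
Hydroxyl-bearing residues here: T1, T2 (2).
(Y belongs to both groups, but none appear in this sequence.) Total = 0 + 2 = 2.

2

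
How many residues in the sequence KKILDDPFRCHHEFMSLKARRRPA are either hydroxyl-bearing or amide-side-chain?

Hydroxyl-bearing: S, T, Y. Amide-side-chain: N, Q.
Hydroxyl-bearing residues here: S16 (1).
Amide-side-chain residues here: none (0).
The two groups share no amino acid, so total = 1 + 0 = 1.

1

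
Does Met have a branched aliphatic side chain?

No

Valine (V), leucine (L), and isoleucine (I) are the branched-chain amino acids.
Methionine is not in this group.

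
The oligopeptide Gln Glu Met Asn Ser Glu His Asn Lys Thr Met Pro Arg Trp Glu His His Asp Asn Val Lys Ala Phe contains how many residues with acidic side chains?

4

Aspartate (D) and glutamate (E) have carboxylic-acid side chains and are the acidic amino acids.
Matching residues: Glu2, Glu6, Glu15, Asp18.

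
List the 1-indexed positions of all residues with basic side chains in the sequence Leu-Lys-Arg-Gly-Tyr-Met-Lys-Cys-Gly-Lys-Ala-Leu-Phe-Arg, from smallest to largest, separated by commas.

The basic amino acids are Lys (K), Arg (R), and His (H).
Matching residues: Lys2, Arg3, Lys7, Lys10, Arg14.

2, 3, 7, 10, 14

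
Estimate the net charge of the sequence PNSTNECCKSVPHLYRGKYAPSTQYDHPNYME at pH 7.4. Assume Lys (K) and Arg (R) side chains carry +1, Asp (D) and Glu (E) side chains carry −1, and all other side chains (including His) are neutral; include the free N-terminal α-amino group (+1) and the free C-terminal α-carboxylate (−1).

0

Positive (K, R): K9, R16, K18 → +3.
Negative (D, E): E6, D26, E32 → −3.
The N-terminus (+1) and C-terminus (−1) cancel.
Net charge = (+3) + (−3) = 0.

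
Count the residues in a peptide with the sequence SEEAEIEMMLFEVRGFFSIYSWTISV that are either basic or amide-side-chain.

Basic: H, K, R. Amide-side-chain: N, Q.
Basic residues here: R14 (1).
Amide-side-chain residues here: none (0).
The two groups share no amino acid, so total = 1 + 0 = 1.

1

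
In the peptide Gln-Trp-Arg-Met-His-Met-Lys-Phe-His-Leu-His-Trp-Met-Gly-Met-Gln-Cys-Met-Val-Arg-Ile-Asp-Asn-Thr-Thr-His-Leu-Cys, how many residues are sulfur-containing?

Cysteine (C, thiol) and methionine (M, thioether) are the two sulfur-containing amino acids.
Matching residues: Met4, Met6, Met13, Met15, Cys17, Met18, Cys28.

7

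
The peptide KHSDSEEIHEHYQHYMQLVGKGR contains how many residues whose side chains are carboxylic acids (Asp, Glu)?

4

Matching residues: D4, E6, E7, E10.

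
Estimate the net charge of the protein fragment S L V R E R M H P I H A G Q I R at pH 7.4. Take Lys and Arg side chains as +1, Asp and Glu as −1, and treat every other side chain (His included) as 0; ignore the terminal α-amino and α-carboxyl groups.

+2

Positive (K, R): R4, R6, R16 → +3.
Negative (D, E): E5 → −1.
Net charge = (+3) + (−1) = +2.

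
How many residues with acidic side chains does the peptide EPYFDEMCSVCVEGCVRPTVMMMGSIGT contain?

Aspartate (D) and glutamate (E) have carboxylic-acid side chains and are the acidic amino acids.
Matching residues: E1, D5, E6, E13.

4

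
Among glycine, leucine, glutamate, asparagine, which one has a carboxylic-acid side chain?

glutamate

Aspartate (D) and glutamate (E) have carboxylic-acid side chains and are the acidic amino acids.
Of the listed options, only glutamate belongs to this group.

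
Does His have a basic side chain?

Yes

K, R, and H are the three residues with basic side chains (ε-amine, guanidinium, and imidazole respectively).
Histidine is in this group.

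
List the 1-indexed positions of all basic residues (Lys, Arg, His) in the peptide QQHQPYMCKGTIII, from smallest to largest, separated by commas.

3, 9

Matching residues: H3, K9.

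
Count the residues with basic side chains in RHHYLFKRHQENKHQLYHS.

9

Lysine (K), arginine (R), and histidine (H) have basic, nitrogen-containing side chains.
Matching residues: R1, H2, H3, K7, R8, H9, K13, H14, H18.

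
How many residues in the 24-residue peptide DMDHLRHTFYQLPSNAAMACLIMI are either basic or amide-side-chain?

Basic: H, K, R. Amide-side-chain: N, Q.
Basic residues here: H4, R6, H7 (3).
Amide-side-chain residues here: Q11, N15 (2).
The two groups share no amino acid, so total = 3 + 2 = 5.

5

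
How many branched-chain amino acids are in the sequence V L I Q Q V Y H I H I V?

The BCAAs are Val, Leu, and Ile — aliphatic side chains with a branch point.
Matching residues: V1, L2, I3, V6, I9, I11, V12.

7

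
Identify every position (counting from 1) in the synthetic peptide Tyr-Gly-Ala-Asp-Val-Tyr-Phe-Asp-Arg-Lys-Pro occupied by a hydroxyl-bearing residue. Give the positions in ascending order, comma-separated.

S, T, and Y are the three residues with a side-chain hydroxyl.
Matching residues: Tyr1, Tyr6.

1, 6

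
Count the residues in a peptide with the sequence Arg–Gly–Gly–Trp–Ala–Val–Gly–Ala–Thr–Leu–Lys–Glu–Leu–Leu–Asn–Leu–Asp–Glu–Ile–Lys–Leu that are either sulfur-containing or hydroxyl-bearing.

Sulfur-containing: C, M. Hydroxyl-bearing: S, T, Y.
Sulfur-containing residues here: none (0).
Hydroxyl-bearing residues here: Thr9 (1).
The two groups share no amino acid, so total = 0 + 1 = 1.

1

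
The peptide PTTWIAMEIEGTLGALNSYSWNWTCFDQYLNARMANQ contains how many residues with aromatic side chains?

The aromatic amino acids are Phe (F, benzyl), Trp (W, indole), and Tyr (Y, phenol).
Matching residues: W4, Y19, W21, W23, F26, Y29.

6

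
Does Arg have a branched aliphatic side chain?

No

V, L, and I make up the branched-chain aliphatic group.
Arginine is not in this group.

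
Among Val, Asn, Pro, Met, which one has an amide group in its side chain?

Asn

The amide-side-chain residues are Asn (N) and Gln (Q).
Of the listed options, only Asn belongs to this group.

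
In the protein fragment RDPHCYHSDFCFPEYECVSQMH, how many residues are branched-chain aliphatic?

1

The BCAAs are Val, Leu, and Ile — aliphatic side chains with a branch point.
Matching residues: V18.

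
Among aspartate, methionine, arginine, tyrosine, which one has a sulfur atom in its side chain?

methionine

Cysteine (C, thiol) and methionine (M, thioether) are the two sulfur-containing amino acids.
Of the listed options, only methionine belongs to this group.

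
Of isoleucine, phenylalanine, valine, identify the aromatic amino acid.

F, W, and Y each carry an aromatic ring on the side chain.
Of the listed options, only phenylalanine belongs to this group.

phenylalanine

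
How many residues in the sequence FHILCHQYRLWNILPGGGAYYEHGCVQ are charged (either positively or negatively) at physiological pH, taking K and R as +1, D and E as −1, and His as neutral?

Charged side chains at pH ~7.4: K, R (positive); D, E (negative).
Matching residues: R9, E22.

2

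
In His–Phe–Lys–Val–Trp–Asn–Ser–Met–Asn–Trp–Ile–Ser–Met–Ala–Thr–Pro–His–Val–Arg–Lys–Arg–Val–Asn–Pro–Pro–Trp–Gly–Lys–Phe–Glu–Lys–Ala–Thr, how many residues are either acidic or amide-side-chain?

Acidic: D, E. Amide-side-chain: N, Q.
Acidic residues here: Glu30 (1).
Amide-side-chain residues here: Asn6, Asn9, Asn23 (3).
The two groups share no amino acid, so total = 1 + 3 = 4.

4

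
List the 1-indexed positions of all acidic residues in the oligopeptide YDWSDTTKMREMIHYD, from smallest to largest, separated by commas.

2, 5, 11, 16

The acidic residues are Asp (D) and Glu (E), whose side chains end in a carboxylate group.
Matching residues: D2, D5, E11, D16.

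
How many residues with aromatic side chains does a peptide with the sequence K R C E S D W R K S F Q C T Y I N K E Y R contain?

4

The aromatic amino acids are Phe (F, benzyl), Trp (W, indole), and Tyr (Y, phenol).
Matching residues: W7, F11, Y15, Y20.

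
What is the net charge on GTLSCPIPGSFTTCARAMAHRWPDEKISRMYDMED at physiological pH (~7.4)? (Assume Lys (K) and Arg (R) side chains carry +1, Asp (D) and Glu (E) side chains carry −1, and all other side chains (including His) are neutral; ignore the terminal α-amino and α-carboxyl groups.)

Positive (K, R): R16, R21, K26, R29 → +4.
Negative (D, E): D24, E25, D32, E34, D35 → −5.
Net charge = (+4) + (−5) = −1.

-1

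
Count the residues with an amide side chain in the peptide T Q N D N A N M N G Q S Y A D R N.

7

Only N (asparagine) and Q (glutamine) carry a side-chain carboxamide.
Matching residues: Q2, N3, N5, N7, N9, Q11, N17.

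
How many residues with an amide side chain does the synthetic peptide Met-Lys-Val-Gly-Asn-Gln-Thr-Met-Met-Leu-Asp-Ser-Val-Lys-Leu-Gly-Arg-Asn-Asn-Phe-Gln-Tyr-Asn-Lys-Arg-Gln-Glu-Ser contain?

The amide-side-chain residues are Asn (N) and Gln (Q).
Matching residues: Asn5, Gln6, Asn18, Asn19, Gln21, Asn23, Gln26.

7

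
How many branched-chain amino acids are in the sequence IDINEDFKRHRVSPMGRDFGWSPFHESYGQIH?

4

V, L, and I make up the branched-chain aliphatic group.
Matching residues: I1, I3, V12, I31.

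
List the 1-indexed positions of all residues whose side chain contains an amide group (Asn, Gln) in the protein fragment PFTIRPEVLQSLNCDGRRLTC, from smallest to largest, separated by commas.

10, 13

Matching residues: Q10, N13.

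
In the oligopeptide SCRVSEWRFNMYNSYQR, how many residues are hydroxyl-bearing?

S, T, and Y are the three residues with a side-chain hydroxyl.
Matching residues: S1, S5, Y12, S14, Y15.

5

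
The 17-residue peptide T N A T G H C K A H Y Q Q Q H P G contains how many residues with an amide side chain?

4

The amide-side-chain residues are Asn (N) and Gln (Q).
Matching residues: N2, Q12, Q13, Q14.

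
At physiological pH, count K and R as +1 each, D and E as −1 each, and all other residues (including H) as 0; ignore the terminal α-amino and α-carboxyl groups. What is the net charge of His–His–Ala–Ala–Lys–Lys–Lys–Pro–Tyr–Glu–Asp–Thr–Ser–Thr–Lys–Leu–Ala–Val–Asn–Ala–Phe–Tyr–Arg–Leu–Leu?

+3

Positive (K, R): Lys5, Lys6, Lys7, Lys15, Arg23 → +5.
Negative (D, E): Glu10, Asp11 → −2.
Net charge = (+5) + (−2) = +3.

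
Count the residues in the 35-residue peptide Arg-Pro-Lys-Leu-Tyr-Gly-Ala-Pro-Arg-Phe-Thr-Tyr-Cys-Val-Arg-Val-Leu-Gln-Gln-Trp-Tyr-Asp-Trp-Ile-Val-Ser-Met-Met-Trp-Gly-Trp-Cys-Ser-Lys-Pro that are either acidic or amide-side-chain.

Acidic: D, E. Amide-side-chain: N, Q.
Acidic residues here: Asp22 (1).
Amide-side-chain residues here: Gln18, Gln19 (2).
The two groups share no amino acid, so total = 1 + 2 = 3.

3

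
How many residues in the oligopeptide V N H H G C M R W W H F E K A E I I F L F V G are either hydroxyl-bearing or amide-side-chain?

Hydroxyl-bearing: S, T, Y. Amide-side-chain: N, Q.
Hydroxyl-bearing residues here: none (0).
Amide-side-chain residues here: N2 (1).
The two groups share no amino acid, so total = 0 + 1 = 1.

1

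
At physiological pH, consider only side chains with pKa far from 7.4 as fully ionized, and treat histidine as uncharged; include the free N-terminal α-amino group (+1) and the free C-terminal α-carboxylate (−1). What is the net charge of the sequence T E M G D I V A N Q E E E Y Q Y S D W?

-6

The side chains ionized at physiological pH are Lys/Arg (+1) and Asp/Glu (−1); with His treated as neutral, nothing else contributes.
Positive (K, R): none → +0.
Negative (D, E): E2, D5, E11, E12, E13, D18 → −6.
The N-terminus (+1) and C-terminus (−1) cancel.
Net charge = (+0) + (−6) = −6.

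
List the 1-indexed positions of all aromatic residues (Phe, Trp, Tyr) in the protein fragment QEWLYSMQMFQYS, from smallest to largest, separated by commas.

Matching residues: W3, Y5, F10, Y12.

3, 5, 10, 12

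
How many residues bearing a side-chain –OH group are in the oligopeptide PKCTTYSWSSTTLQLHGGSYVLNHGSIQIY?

12

Serine (S), threonine (T), and tyrosine (Y) each carry a hydroxyl group on the side chain.
Matching residues: T4, T5, Y6, S7, S9, S10, T11, T12, S19, Y20, S26, Y30.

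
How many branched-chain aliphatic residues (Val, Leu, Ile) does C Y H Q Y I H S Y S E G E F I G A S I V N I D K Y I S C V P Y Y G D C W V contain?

8

Matching residues: I6, I15, I19, V20, I22, I26, V29, V37.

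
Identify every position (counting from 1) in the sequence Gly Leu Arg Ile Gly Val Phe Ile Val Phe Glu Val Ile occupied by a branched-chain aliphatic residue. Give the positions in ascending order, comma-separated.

2, 4, 6, 8, 9, 12, 13

V, L, and I make up the branched-chain aliphatic group.
Matching residues: Leu2, Ile4, Val6, Ile8, Val9, Val12, Ile13.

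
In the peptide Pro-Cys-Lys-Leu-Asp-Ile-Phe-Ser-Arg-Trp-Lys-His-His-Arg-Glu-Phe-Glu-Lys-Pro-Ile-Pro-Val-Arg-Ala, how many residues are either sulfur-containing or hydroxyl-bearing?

2

Sulfur-containing: C, M. Hydroxyl-bearing: S, T, Y.
Sulfur-containing residues here: Cys2 (1).
Hydroxyl-bearing residues here: Ser8 (1).
The two groups share no amino acid, so total = 1 + 1 = 2.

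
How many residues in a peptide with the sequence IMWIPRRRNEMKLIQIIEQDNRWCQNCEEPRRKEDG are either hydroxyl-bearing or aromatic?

2

Hydroxyl-bearing: S, T, Y. Aromatic: F, W, Y.
Hydroxyl-bearing residues here: none (0).
Aromatic residues here: W3, W23 (2).
(Y belongs to both groups, but none appear in this sequence.) Total = 0 + 2 = 2.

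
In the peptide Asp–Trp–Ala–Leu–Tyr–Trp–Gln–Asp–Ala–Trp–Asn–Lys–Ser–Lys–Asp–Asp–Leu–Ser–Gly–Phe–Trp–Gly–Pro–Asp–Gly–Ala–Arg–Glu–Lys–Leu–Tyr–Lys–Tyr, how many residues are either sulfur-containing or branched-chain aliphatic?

3

Sulfur-containing: C, M. Branched-chain aliphatic: I, L, V.
Sulfur-containing residues here: none (0).
Branched-chain aliphatic residues here: Leu4, Leu17, Leu30 (3).
The two groups share no amino acid, so total = 0 + 3 = 3.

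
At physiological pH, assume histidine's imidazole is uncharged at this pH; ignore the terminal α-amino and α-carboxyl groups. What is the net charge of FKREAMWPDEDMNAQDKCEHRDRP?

-2

Near pH 7.4, K and R contribute +1 each, D and E contribute −1 each, and every other side chain (His included, as stated) is uncharged.
Positive (K, R): K2, R3, K17, R21, R23 → +5.
Negative (D, E): E4, D9, E10, D11, D16, E19, D22 → −7.
Net charge = (+5) + (−7) = −2.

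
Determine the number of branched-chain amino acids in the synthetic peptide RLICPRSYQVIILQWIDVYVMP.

Valine (V), leucine (L), and isoleucine (I) are the branched-chain amino acids.
Matching residues: L2, I3, V10, I11, I12, L13, I16, V18, V20.

9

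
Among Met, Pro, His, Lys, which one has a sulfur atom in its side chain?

Met

Only Cys (C) and Met (M) have a sulfur atom in the side chain.
Of the listed options, only Met belongs to this group.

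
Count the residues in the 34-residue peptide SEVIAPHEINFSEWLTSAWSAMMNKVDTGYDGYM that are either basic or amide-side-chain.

Basic: H, K, R. Amide-side-chain: N, Q.
Basic residues here: H7, K25 (2).
Amide-side-chain residues here: N10, N24 (2).
The two groups share no amino acid, so total = 2 + 2 = 4.

4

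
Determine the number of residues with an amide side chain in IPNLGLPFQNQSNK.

5

Asparagine (N) and glutamine (Q) have uncharged amide side chains.
Matching residues: N3, Q9, N10, Q11, N13.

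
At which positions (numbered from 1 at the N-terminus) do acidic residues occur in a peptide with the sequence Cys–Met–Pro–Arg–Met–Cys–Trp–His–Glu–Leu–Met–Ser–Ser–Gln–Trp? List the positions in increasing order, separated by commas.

9

Aspartate (D) and glutamate (E) have carboxylic-acid side chains and are the acidic amino acids.
Matching residues: Glu9.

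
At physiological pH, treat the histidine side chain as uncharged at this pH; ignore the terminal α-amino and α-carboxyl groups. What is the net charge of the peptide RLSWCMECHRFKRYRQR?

+5

Near pH 7.4, K and R contribute +1 each, D and E contribute −1 each, and every other side chain (His included, as stated) is uncharged.
Positive (K, R): R1, R10, K12, R13, R15, R17 → +6.
Negative (D, E): E7 → −1.
Net charge = (+6) + (−1) = +5.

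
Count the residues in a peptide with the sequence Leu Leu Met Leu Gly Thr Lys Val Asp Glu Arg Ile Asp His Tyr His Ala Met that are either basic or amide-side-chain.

4

Basic: H, K, R. Amide-side-chain: N, Q.
Basic residues here: Lys7, Arg11, His14, His16 (4).
Amide-side-chain residues here: none (0).
The two groups share no amino acid, so total = 4 + 0 = 4.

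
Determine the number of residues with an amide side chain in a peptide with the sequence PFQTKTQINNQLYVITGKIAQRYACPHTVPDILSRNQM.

Only N (asparagine) and Q (glutamine) carry a side-chain carboxamide.
Matching residues: Q3, Q7, N9, N10, Q11, Q21, N36, Q37.

8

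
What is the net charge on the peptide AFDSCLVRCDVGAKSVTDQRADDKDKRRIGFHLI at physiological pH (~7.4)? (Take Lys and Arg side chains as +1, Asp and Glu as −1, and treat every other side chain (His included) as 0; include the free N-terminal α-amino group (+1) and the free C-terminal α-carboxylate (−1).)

Positive (K, R): R8, K14, R20, K24, K26, R27, R28 → +7.
Negative (D, E): D3, D10, D18, D22, D23, D25 → −6.
The N-terminus (+1) and C-terminus (−1) cancel.
Net charge = (+7) + (−6) = +1.

+1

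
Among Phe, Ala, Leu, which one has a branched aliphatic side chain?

Valine (V), leucine (L), and isoleucine (I) are the branched-chain amino acids.
Of the listed options, only Leu belongs to this group.

Leu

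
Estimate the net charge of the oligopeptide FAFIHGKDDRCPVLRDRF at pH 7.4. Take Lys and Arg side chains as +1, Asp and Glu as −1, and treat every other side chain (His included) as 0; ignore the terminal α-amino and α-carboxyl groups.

Positive (K, R): K7, R10, R15, R17 → +4.
Negative (D, E): D8, D9, D16 → −3.
Net charge = (+4) + (−3) = +1.

+1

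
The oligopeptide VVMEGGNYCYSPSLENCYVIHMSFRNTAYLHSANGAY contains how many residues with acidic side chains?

2

The acidic residues are Asp (D) and Glu (E), whose side chains end in a carboxylate group.
Matching residues: E4, E15.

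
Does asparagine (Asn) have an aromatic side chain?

F, W, and Y each carry an aromatic ring on the side chain.
Asparagine is not in this group.

No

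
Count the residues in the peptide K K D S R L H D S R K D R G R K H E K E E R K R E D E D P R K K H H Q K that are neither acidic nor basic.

6

Acidic: D, E. Basic: K, R, H. All other residues are neither.
Matching residues: S4, L6, S9, G14, P29, Q35.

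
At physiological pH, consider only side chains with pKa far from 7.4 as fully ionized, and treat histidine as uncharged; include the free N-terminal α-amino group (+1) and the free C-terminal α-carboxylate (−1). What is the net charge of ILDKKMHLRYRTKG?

Near pH 7.4, K and R contribute +1 each, D and E contribute −1 each, and every other side chain (His included, as stated) is uncharged.
Positive (K, R): K4, K5, R9, R11, K13 → +5.
Negative (D, E): D3 → −1.
The N-terminus (+1) and C-terminus (−1) cancel.
Net charge = (+5) + (−1) = +4.

+4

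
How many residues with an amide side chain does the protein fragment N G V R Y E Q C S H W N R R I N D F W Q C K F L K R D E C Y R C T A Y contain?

5

Only N (asparagine) and Q (glutamine) carry a side-chain carboxamide.
Matching residues: N1, Q7, N12, N16, Q20.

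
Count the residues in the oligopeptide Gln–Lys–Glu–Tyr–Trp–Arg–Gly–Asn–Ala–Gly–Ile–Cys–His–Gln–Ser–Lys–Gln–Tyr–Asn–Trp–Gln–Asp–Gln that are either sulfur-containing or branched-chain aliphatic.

2

Sulfur-containing: C, M. Branched-chain aliphatic: I, L, V.
Sulfur-containing residues here: Cys12 (1).
Branched-chain aliphatic residues here: Ile11 (1).
The two groups share no amino acid, so total = 1 + 1 = 2.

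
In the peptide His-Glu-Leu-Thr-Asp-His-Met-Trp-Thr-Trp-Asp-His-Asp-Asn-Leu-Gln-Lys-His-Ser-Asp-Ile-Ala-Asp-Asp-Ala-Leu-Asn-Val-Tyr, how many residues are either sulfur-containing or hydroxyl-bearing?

5

Sulfur-containing: C, M. Hydroxyl-bearing: S, T, Y.
Sulfur-containing residues here: Met7 (1).
Hydroxyl-bearing residues here: Thr4, Thr9, Ser19, Tyr29 (4).
The two groups share no amino acid, so total = 1 + 4 = 5.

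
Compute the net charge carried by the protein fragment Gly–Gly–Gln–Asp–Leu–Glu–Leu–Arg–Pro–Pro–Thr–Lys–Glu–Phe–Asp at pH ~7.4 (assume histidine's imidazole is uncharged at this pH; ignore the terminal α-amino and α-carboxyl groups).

-2

At pH ~7.4 the Lys and Arg side chains are protonated (+1), the Asp and Glu side chains are deprotonated (−1), and with His taken as neutral all other side chains carry no charge.
Positive (K, R): Arg8, Lys12 → +2.
Negative (D, E): Asp4, Glu6, Glu13, Asp15 → −4.
Net charge = (+2) + (−4) = −2.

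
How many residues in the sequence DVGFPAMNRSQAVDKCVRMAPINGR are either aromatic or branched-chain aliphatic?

5

Aromatic: F, W, Y. Branched-chain aliphatic: I, L, V.
Aromatic residues here: F4 (1).
Branched-chain aliphatic residues here: V2, V13, V17, I22 (4).
The two groups share no amino acid, so total = 1 + 4 = 5.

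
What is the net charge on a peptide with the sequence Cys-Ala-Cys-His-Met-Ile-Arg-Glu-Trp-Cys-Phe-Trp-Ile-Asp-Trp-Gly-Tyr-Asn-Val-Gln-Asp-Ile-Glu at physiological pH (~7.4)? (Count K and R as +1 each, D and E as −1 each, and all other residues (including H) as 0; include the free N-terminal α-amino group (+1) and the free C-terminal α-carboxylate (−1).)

Positive (K, R): Arg7 → +1.
Negative (D, E): Glu8, Asp14, Asp21, Glu23 → −4.
The N-terminus (+1) and C-terminus (−1) cancel.
Net charge = (+1) + (−4) = −3.

-3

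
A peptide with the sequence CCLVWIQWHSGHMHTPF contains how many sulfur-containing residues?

The sulfur-bearing residues are cysteine (–SH) and methionine (–S–CH₃).
Matching residues: C1, C2, M13.

3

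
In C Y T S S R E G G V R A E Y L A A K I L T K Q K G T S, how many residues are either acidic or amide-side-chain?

3

Acidic: D, E. Amide-side-chain: N, Q.
Acidic residues here: E7, E13 (2).
Amide-side-chain residues here: Q23 (1).
The two groups share no amino acid, so total = 2 + 1 = 3.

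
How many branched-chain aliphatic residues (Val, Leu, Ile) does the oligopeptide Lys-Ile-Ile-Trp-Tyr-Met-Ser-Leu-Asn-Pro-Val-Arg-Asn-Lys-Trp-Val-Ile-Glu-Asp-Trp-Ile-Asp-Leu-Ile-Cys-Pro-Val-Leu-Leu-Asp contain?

Matching residues: Ile2, Ile3, Leu8, Val11, Val16, Ile17, Ile21, Leu23, Ile24, Val27, Leu28, Leu29.

12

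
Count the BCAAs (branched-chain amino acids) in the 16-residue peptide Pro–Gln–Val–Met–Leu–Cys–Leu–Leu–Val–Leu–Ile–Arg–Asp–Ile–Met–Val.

The BCAAs are Val, Leu, and Ile — aliphatic side chains with a branch point.
Matching residues: Val3, Leu5, Leu7, Leu8, Val9, Leu10, Ile11, Ile14, Val16.

9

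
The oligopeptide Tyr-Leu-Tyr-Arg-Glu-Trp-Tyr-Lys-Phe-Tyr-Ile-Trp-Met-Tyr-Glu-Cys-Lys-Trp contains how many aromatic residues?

9

The aromatic amino acids are Phe (F, benzyl), Trp (W, indole), and Tyr (Y, phenol).
Matching residues: Tyr1, Tyr3, Trp6, Tyr7, Phe9, Tyr10, Trp12, Tyr14, Trp18.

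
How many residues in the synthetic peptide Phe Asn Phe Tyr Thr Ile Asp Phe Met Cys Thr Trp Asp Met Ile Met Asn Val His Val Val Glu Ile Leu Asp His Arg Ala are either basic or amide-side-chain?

Basic: H, K, R. Amide-side-chain: N, Q.
Basic residues here: His19, His26, Arg27 (3).
Amide-side-chain residues here: Asn2, Asn17 (2).
The two groups share no amino acid, so total = 3 + 2 = 5.

5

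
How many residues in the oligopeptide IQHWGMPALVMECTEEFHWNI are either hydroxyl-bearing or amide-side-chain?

3

Hydroxyl-bearing: S, T, Y. Amide-side-chain: N, Q.
Hydroxyl-bearing residues here: T14 (1).
Amide-side-chain residues here: Q2, N20 (2).
The two groups share no amino acid, so total = 1 + 2 = 3.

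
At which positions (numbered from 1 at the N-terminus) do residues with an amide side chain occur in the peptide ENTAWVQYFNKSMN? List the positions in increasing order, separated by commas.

Asparagine (N) and glutamine (Q) have uncharged amide side chains.
Matching residues: N2, Q7, N10, N14.

2, 7, 10, 14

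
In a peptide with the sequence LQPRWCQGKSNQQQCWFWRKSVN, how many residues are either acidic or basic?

4

Acidic: D, E. Basic: H, K, R.
Acidic residues here: none (0).
Basic residues here: R4, K9, R19, K20 (4).
The two groups share no amino acid, so total = 0 + 4 = 4.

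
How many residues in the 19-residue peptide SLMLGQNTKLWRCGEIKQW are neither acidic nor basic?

15

Acidic: D, E. Basic: K, R, H. All other residues are neither.
Matching residues: S1, L2, M3, L4, G5, Q6, N7, T8, L10, W11, C13, G14, I16, Q18, W19.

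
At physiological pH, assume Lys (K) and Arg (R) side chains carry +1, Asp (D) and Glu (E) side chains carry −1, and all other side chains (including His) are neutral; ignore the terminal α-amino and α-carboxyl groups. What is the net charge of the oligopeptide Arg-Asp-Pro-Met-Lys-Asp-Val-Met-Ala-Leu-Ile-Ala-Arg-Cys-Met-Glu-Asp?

Positive (K, R): Arg1, Lys5, Arg13 → +3.
Negative (D, E): Asp2, Asp6, Glu16, Asp17 → −4.
Net charge = (+3) + (−4) = −1.

-1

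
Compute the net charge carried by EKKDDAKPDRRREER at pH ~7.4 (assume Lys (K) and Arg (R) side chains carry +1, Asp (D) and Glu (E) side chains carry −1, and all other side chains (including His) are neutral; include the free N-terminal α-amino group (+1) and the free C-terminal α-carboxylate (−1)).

+1

Positive (K, R): K2, K3, K7, R10, R11, R12, R15 → +7.
Negative (D, E): E1, D4, D5, D9, E13, E14 → −6.
The N-terminus (+1) and C-terminus (−1) cancel.
Net charge = (+7) + (−6) = +1.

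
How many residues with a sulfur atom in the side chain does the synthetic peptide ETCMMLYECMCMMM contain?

9

Only Cys (C) and Met (M) have a sulfur atom in the side chain.
Matching residues: C3, M4, M5, C9, M10, C11, M12, M13, M14.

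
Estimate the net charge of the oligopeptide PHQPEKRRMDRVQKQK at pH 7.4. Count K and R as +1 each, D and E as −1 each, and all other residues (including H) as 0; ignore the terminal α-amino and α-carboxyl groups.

Positive (K, R): K6, R7, R8, R11, K14, K16 → +6.
Negative (D, E): E5, D10 → −2.
Net charge = (+6) + (−2) = +4.

+4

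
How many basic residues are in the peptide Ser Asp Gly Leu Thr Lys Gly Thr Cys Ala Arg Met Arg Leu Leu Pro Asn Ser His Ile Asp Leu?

4

The basic amino acids are Lys (K), Arg (R), and His (H).
Matching residues: Lys6, Arg11, Arg13, His19.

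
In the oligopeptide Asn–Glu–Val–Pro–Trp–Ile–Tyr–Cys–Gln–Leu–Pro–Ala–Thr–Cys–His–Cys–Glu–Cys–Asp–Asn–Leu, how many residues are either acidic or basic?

Acidic: D, E. Basic: H, K, R.
Acidic residues here: Glu2, Glu17, Asp19 (3).
Basic residues here: His15 (1).
The two groups share no amino acid, so total = 3 + 1 = 4.

4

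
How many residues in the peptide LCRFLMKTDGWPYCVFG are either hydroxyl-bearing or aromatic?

5

Hydroxyl-bearing: S, T, Y. Aromatic: F, W, Y.
Hydroxyl-bearing residues here: T8, Y13 (2).
Aromatic residues here: F4, W11, Y13, F16 (4).
Y is in both groups, so the 1 Y residue must not be double-counted.
Total = 2 + 4 − 1 = 5.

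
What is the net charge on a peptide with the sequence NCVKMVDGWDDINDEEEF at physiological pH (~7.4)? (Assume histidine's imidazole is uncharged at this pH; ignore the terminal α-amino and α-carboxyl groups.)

-6

Near pH 7.4, K and R contribute +1 each, D and E contribute −1 each, and every other side chain (His included, as stated) is uncharged.
Positive (K, R): K4 → +1.
Negative (D, E): D7, D10, D11, D14, E15, E16, E17 → −7.
Net charge = (+1) + (−7) = −6.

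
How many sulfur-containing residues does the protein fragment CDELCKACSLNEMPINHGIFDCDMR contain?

The sulfur-bearing residues are cysteine (–SH) and methionine (–S–CH₃).
Matching residues: C1, C5, C8, M13, C22, M24.

6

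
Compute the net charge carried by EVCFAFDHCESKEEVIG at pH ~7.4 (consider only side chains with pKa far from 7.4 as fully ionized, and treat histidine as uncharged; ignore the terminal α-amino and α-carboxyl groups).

At pH ~7.4 the Lys and Arg side chains are protonated (+1), the Asp and Glu side chains are deprotonated (−1), and with His taken as neutral all other side chains carry no charge.
Positive (K, R): K12 → +1.
Negative (D, E): E1, D7, E10, E13, E14 → −5.
Net charge = (+1) + (−5) = −4.

-4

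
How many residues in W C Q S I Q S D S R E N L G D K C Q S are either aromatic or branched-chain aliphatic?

3

Aromatic: F, W, Y. Branched-chain aliphatic: I, L, V.
Aromatic residues here: W1 (1).
Branched-chain aliphatic residues here: I5, L13 (2).
The two groups share no amino acid, so total = 1 + 2 = 3.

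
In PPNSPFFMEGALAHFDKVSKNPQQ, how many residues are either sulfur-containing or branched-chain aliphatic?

3

Sulfur-containing: C, M. Branched-chain aliphatic: I, L, V.
Sulfur-containing residues here: M8 (1).
Branched-chain aliphatic residues here: L12, V18 (2).
The two groups share no amino acid, so total = 1 + 2 = 3.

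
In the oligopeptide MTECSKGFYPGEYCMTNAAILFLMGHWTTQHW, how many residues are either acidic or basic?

Acidic: D, E. Basic: H, K, R.
Acidic residues here: E3, E12 (2).
Basic residues here: K6, H26, H31 (3).
The two groups share no amino acid, so total = 2 + 3 = 5.

5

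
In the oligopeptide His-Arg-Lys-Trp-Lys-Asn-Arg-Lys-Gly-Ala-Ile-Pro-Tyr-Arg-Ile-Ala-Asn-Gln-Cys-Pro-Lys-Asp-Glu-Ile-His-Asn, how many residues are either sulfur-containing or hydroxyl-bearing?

2

Sulfur-containing: C, M. Hydroxyl-bearing: S, T, Y.
Sulfur-containing residues here: Cys19 (1).
Hydroxyl-bearing residues here: Tyr13 (1).
The two groups share no amino acid, so total = 1 + 1 = 2.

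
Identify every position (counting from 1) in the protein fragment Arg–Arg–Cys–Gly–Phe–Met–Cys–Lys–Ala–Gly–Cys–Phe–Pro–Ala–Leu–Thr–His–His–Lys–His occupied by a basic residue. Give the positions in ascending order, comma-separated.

K, R, and H are the three residues with basic side chains (ε-amine, guanidinium, and imidazole respectively).
Matching residues: Arg1, Arg2, Lys8, His17, His18, Lys19, His20.

1, 2, 8, 17, 18, 19, 20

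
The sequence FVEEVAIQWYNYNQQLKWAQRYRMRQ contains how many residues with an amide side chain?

7

The amide-side-chain residues are Asn (N) and Gln (Q).
Matching residues: Q8, N11, N13, Q14, Q15, Q20, Q26.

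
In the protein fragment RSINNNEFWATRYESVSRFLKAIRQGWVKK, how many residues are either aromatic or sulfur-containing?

5

Aromatic: F, W, Y. Sulfur-containing: C, M.
Aromatic residues here: F8, W9, Y13, F19, W27 (5).
Sulfur-containing residues here: none (0).
The two groups share no amino acid, so total = 5 + 0 = 5.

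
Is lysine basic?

The basic amino acids are Lys (K), Arg (R), and His (H).
Lysine is in this group.

Yes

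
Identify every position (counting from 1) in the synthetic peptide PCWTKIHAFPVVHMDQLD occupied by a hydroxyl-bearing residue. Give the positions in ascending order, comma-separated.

4

The –OH-bearing residues are Ser, Thr (aliphatic alcohols), and Tyr (phenol).
Matching residues: T4.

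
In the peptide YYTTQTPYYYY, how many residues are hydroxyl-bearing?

The –OH-bearing residues are Ser, Thr (aliphatic alcohols), and Tyr (phenol).
Matching residues: Y1, Y2, T3, T4, T6, Y8, Y9, Y10, Y11.

9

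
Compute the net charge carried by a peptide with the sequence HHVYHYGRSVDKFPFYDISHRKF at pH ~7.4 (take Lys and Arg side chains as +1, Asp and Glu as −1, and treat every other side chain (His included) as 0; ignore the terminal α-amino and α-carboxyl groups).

+2

Positive (K, R): R8, K12, R21, K22 → +4.
Negative (D, E): D11, D17 → −2.
Net charge = (+4) + (−2) = +2.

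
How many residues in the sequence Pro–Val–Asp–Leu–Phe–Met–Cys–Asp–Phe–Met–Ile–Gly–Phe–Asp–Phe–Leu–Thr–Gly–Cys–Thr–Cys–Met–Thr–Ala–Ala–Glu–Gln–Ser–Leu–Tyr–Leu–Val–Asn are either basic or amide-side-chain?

2

Basic: H, K, R. Amide-side-chain: N, Q.
Basic residues here: none (0).
Amide-side-chain residues here: Gln27, Asn33 (2).
The two groups share no amino acid, so total = 0 + 2 = 2.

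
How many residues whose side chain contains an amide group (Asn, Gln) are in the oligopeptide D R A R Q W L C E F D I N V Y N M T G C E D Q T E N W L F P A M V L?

Matching residues: Q5, N13, N16, Q23, N26.

5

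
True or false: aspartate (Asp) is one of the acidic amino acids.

True

Only D (aspartate) and E (glutamate) carry a side-chain carboxylic acid.
Aspartate is in this group.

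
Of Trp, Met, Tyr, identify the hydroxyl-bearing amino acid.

Serine (S), threonine (T), and tyrosine (Y) each carry a hydroxyl group on the side chain.
Of the listed options, only Tyr belongs to this group.

Tyr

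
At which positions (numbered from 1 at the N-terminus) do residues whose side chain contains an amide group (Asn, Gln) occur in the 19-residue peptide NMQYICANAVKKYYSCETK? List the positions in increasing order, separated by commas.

1, 3, 8

Matching residues: N1, Q3, N8.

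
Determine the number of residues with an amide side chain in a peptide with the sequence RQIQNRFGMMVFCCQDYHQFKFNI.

6

Only N (asparagine) and Q (glutamine) carry a side-chain carboxamide.
Matching residues: Q2, Q4, N5, Q15, Q19, N23.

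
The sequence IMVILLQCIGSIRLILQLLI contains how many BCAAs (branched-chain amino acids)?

13

V, L, and I make up the branched-chain aliphatic group.
Matching residues: I1, V3, I4, L5, L6, I9, I12, L14, I15, L16, L18, L19, I20.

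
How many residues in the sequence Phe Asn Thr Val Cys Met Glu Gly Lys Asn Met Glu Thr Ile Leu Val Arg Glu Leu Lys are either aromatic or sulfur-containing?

4

Aromatic: F, W, Y. Sulfur-containing: C, M.
Aromatic residues here: Phe1 (1).
Sulfur-containing residues here: Cys5, Met6, Met11 (3).
The two groups share no amino acid, so total = 1 + 3 = 4.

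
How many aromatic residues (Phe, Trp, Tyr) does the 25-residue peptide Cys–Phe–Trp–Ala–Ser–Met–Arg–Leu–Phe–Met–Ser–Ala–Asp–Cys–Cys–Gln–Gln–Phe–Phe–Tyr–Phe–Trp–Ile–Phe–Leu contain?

9

Matching residues: Phe2, Trp3, Phe9, Phe18, Phe19, Tyr20, Phe21, Trp22, Phe24.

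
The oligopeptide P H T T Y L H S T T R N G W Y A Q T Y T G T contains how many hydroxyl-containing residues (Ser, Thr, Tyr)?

11

Matching residues: T3, T4, Y5, S8, T9, T10, Y15, T18, Y19, T20, T22.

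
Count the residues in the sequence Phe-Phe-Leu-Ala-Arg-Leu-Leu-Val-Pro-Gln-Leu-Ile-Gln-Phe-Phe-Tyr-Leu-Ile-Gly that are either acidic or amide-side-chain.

Acidic: D, E. Amide-side-chain: N, Q.
Acidic residues here: none (0).
Amide-side-chain residues here: Gln10, Gln13 (2).
The two groups share no amino acid, so total = 0 + 2 = 2.

2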